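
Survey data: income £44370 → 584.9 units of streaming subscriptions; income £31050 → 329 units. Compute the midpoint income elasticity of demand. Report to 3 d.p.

1.585

ΔQ = 329 − 584.9 = -255.9; midpoint Q̄ = (584.9 + 329)/2 = 456.95.
ΔI = 31050 − 44370 = -13320; midpoint Ī = (44370 + 31050)/2 = 37710.
η = (ΔQ/Q̄) ÷ (ΔI/Ī) = (-255.9/456.95) ÷ (-13320/37710) = 1.585.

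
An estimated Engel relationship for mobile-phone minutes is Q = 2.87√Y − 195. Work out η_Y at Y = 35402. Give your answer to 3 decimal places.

0.783

At Y = 35402: Q = 345.003.
dQ/dY = 2.87/(2√Y) = 0.00762672 at this income.
η = (dQ/dY)·(Y/Q) = 0.00762672 × (35402/345.003) = 0.783.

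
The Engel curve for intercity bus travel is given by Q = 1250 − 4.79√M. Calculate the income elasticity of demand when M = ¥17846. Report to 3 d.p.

-0.524

At M = 17846: Q = 610.109.
dQ/dM = -4.79/(2√M) = -0.0179281 at this income.
η = (dQ/dM)·(M/Q) = -0.0179281 × (17846/610.109) = -0.524.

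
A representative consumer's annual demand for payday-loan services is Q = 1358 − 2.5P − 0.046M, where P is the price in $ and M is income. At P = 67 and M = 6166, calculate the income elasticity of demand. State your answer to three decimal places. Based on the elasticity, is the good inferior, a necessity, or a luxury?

At P = 67, M = 6166: Q = 906.864.
Holding P constant, ∂Q/∂M = −0.046.
η_M = (∂Q/∂M)·(M/Q) = -0.046 × (6166/906.864) = -0.313.
Since η < 0, this is an inferior good.

-0.313 (inferior good)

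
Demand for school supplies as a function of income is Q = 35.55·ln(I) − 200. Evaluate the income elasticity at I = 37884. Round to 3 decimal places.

0.203

At I = 37884: Q = 174.778.
dQ/dI = 35.55/I = 0.000938391 at this income.
η = (dQ/dI)·(I/Q) = 0.000938391 × (37884/174.778) = 0.203.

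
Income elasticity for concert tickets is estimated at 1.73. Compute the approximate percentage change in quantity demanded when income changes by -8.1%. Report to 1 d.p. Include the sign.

%ΔQ ≈ η × %ΔI = 1.73 × (-8.1%) = -14.0%.

-14.0%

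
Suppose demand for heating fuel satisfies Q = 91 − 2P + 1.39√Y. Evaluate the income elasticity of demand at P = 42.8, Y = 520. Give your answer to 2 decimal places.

At P = 42.8, Y = 520: Q = 37.097.
Holding P constant, ∂Q/∂Y = 1.39/(2√Y) = 0.0304778.
η_Y = (∂Q/∂Y)·(Y/Q) = 0.0304778 × (520/37.097) = 0.43.

0.43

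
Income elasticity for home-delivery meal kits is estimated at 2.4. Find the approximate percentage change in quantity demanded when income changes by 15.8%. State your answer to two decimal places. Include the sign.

%ΔQ ≈ η × %ΔI = 2.4 × 15.8% = 37.92%.

37.92%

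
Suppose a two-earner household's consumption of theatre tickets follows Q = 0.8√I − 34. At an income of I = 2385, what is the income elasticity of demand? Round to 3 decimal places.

3.854

At I = 2385: Q = 5.069.
dQ/dI = 0.8/(2√I) = 0.0081906 at this income.
η = (dQ/dI)·(I/Q) = 0.0081906 × (2385/5.069) = 3.854.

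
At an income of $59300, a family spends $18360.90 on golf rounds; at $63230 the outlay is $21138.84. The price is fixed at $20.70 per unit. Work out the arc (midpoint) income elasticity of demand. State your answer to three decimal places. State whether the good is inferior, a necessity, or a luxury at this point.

2.193 (luxury)

With a constant price, Q₁ = 18360.90/20.70 = 887.000 and Q₂ = 21138.84/20.70 = 1021.200 (equivalently, work directly with expenditure since P cancels).
Midpoint %ΔQ = (21138.84 − 18360.90)/19749.87 = 0.14066; midpoint %ΔI = (63230 − 59300)/61265 = 0.06415.
η = 0.14066 / 0.06415 = 2.193.
η > 1 ⇒ luxury.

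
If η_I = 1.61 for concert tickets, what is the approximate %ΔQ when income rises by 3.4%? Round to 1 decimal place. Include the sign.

%ΔQ ≈ η × %ΔI = 1.61 × 3.4% = 5.5%.

5.5%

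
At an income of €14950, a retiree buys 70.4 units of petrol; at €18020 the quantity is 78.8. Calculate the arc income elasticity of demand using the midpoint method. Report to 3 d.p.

0.605

ΔQ = 78.8 − 70.4 = 8.4; midpoint Q̄ = (70.4 + 78.8)/2 = 74.6.
ΔI = 18020 − 14950 = 3070; midpoint Ī = (14950 + 18020)/2 = 16485.
η = (ΔQ/Q̄) ÷ (ΔI/Ī) = (8.4/74.6) ÷ (3070/16485) = 0.605.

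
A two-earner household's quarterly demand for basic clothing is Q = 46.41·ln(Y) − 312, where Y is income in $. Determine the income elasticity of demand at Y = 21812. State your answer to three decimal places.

0.306

At Y = 21812: Q = 151.646.
dQ/dY = 46.41/Y = 0.00212773 at this income.
η = (dQ/dY)·(Y/Q) = 0.00212773 × (21812/151.646) = 0.306.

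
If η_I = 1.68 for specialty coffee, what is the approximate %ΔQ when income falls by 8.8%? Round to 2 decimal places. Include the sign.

-14.78%

%ΔQ ≈ η × %ΔI = 1.68 × (-8.8%) = -14.78%.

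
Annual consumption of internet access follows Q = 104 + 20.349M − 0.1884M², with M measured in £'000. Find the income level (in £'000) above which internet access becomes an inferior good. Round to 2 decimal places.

dQ/dM = 20.349 − 0.3768M.
The good is inferior where dQ/dM < 0. Setting dQ/dM = 0 gives M = 20.349 / 0.3768 = 54.00.

54.00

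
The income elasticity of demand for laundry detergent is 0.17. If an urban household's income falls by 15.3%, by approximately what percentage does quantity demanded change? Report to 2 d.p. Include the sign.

%ΔQ ≈ η × %ΔI = 0.17 × (-15.3%) = -2.60%.

-2.60%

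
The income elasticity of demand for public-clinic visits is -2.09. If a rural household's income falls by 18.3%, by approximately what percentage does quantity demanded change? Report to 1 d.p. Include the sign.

38.2%

%ΔQ ≈ η × %ΔI = -2.09 × (-18.3%) = 38.2%.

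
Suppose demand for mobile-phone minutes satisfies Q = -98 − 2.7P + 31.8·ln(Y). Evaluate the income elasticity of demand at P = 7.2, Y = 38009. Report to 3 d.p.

0.146

At P = 7.2, Y = 38009: Q = 217.909.
Holding P constant, ∂Q/∂Y = 31.8/Y = 0.000836644.
η_Y = (∂Q/∂Y)·(Y/Q) = 0.000836644 × (38009/217.909) = 0.146.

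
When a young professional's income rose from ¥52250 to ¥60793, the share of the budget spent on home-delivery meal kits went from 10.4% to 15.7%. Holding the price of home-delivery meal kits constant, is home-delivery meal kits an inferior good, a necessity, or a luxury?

luxury

The budget share rises as income rises, so η > 1.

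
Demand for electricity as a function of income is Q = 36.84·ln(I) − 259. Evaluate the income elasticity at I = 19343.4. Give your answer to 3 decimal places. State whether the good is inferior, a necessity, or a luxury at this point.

At I = 19343.4: Q = 104.615.
dQ/dI = 36.84/I = 0.00190453 at this income.
η = (dQ/dI)·(I/Q) = 0.00190453 × (19343.4/104.615) = 0.352.
Since 0 < η < 1, the good is a necessity.

0.352 (necessity)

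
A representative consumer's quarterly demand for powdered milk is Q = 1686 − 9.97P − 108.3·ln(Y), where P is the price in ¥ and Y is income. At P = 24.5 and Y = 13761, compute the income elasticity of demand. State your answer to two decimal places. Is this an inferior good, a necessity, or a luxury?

-0.26 (inferior good)

At P = 24.5, Y = 13761: Q = 409.680.
Holding P constant, ∂Q/∂Y = -108.3/Y = -0.00787007.
η_Y = (∂Q/∂Y)·(Y/Q) = -0.00787007 × (13761/409.680) = -0.26.
Since η < 0, this is an inferior good.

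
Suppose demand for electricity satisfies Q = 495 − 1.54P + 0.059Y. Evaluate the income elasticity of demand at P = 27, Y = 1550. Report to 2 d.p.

0.17

At P = 27, Y = 1550: Q = 544.870.
Holding P constant, ∂Q/∂Y = 0.059.
η_Y = (∂Q/∂Y)·(Y/Q) = 0.059 × (1550/544.870) = 0.17.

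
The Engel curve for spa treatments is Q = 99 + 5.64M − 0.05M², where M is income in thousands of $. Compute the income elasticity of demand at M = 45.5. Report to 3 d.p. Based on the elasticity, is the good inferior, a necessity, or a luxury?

At M = 45.5: Q = 252.1075.
dQ/dM = 5.64 − 0.1M = 1.09000.
η = (dQ/dM)·(M/Q) = 1.09000 × (45.5/252.1075) = 0.197.
0 < η < 1 ⇒ necessity.

0.197 (necessity)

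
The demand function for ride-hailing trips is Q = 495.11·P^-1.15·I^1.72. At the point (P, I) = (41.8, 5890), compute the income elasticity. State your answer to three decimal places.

1.720

For a multiplicative demand Q = A·P^α·I^β, the income elasticity is β everywhere.
Here β = 1.72, so η = 1.720.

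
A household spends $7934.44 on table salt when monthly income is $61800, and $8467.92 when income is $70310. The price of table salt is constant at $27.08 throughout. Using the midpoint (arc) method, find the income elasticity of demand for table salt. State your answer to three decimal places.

0.505

With a constant price, Q₁ = 7934.44/27.08 = 293.000 and Q₂ = 8467.92/27.08 = 312.700 (equivalently, work directly with expenditure since P cancels).
Midpoint %ΔQ = (8467.92 − 7934.44)/8201.18 = 0.06505; midpoint %ΔI = (70310 − 61800)/66055 = 0.12883.
η = 0.06505 / 0.12883 = 0.505.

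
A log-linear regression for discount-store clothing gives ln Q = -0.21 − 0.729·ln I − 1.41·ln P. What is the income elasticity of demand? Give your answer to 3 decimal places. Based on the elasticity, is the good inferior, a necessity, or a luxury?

-0.729 (inferior good)

In a log-linear demand, the coefficient on ln I is the income elasticity.
So η = -0.729.
η < 0 ⇒ inferior good.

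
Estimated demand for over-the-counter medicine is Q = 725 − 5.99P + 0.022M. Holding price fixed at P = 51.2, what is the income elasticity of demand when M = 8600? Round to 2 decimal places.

0.31

At P = 51.2, M = 8600: Q = 607.512.
Holding P constant, ∂Q/∂M = 0.022.
η_M = (∂Q/∂M)·(M/Q) = 0.022 × (8600/607.512) = 0.31.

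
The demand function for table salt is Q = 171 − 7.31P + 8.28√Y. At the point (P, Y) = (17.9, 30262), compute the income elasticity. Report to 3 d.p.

At P = 17.9, Y = 30262: Q = 1480.538.
Holding P constant, ∂Q/∂Y = 8.28/(2√Y) = 0.0237986.
η_Y = (∂Q/∂Y)·(Y/Q) = 0.0237986 × (30262/1480.538) = 0.486.

0.486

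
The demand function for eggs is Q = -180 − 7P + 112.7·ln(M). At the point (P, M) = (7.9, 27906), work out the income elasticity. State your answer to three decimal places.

0.123

At P = 7.9, M = 27906: Q = 918.364.
Holding P constant, ∂Q/∂M = 112.7/M = 0.00403856.
η_M = (∂Q/∂M)·(M/Q) = 0.00403856 × (27906/918.364) = 0.123.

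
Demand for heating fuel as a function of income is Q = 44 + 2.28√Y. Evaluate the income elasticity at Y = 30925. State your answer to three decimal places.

At Y = 30925: Q = 444.950.
dQ/dY = 2.28/(2√Y) = 0.00648261 at this income.
η = (dQ/dY)·(Y/Q) = 0.00648261 × (30925/444.950) = 0.451.

0.451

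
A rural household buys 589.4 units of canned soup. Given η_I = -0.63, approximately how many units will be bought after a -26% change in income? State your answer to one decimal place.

%ΔQ ≈ η × %ΔI = -0.63 × (-26%) = 16.38%.
New Q ≈ 589.4 × (1 + 0.1638) = 685.9.

685.9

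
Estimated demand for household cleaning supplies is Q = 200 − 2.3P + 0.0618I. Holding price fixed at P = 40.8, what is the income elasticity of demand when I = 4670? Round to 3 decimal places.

0.731

At P = 40.8, I = 4670: Q = 394.766.
Holding P constant, ∂Q/∂I = 0.0618.
η_I = (∂Q/∂I)·(I/Q) = 0.0618 × (4670/394.766) = 0.731.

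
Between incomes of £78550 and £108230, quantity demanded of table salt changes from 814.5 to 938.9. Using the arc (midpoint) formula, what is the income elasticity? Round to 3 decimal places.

0.446

ΔQ = 938.9 − 814.5 = 124.4; midpoint Q̄ = (814.5 + 938.9)/2 = 876.7.
ΔI = 108230 − 78550 = 29680; midpoint Ī = (78550 + 108230)/2 = 93390.
η = (ΔQ/Q̄) ÷ (ΔI/Ī) = (124.4/876.7) ÷ (29680/93390) = 0.446.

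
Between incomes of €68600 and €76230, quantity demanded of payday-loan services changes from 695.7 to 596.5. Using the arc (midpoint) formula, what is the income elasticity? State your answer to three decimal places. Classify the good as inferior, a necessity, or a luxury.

ΔQ = 596.5 − 695.7 = -99.2; midpoint Q̄ = (695.7 + 596.5)/2 = 646.1.
ΔI = 76230 − 68600 = 7630; midpoint Ī = (68600 + 76230)/2 = 72415.
η = (ΔQ/Q̄) ÷ (ΔI/Ī) = (-99.2/646.1) ÷ (7630/72415) = -1.457.
η < 0 ⇒ inferior good.

-1.457 (inferior good)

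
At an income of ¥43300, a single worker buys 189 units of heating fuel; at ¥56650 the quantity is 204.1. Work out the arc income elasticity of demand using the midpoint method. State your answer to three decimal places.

ΔQ = 204.1 − 189 = 15.1; midpoint Q̄ = (189 + 204.1)/2 = 196.55.
ΔI = 56650 − 43300 = 13350; midpoint Ī = (43300 + 56650)/2 = 49975.
η = (ΔQ/Q̄) ÷ (ΔI/Ī) = (15.1/196.55) ÷ (13350/49975) = 0.288.

0.288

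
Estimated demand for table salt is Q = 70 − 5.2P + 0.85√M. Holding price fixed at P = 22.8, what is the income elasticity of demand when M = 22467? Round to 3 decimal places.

0.808

At P = 22.8, M = 22467: Q = 78.846.
Holding P constant, ∂Q/∂M = 0.85/(2√M) = 0.00283541.
η_M = (∂Q/∂M)·(M/Q) = 0.00283541 × (22467/78.846) = 0.808.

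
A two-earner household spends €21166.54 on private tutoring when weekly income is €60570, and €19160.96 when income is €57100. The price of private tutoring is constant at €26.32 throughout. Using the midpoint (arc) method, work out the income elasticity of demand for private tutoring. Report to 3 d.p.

1.686

With a constant price, Q₁ = 21166.54/26.32 = 804.200 and Q₂ = 19160.96/26.32 = 728.000 (equivalently, work directly with expenditure since P cancels).
Midpoint %ΔQ = (19160.96 − 21166.54)/20163.75 = -0.09946; midpoint %ΔI = (57100 − 60570)/58835 = -0.05898.
η = -0.09946 / -0.05898 = 1.686.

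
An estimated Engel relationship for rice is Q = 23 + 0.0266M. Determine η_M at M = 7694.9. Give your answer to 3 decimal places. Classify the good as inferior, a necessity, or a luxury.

At M = 7694.9: Q = 227.684.
dQ/dM = 0.0266.
η = (dQ/dM)·(M/Q) = 0.0266 × (7694.9/227.684) = 0.899.
Since 0 < η < 1, the good is a necessity.

0.899 (necessity)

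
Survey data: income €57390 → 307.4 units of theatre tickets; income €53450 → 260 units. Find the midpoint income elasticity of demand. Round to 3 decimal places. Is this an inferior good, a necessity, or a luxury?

2.350 (luxury)

ΔQ = 260 − 307.4 = -47.4; midpoint Q̄ = (307.4 + 260)/2 = 283.7.
ΔI = 53450 − 57390 = -3940; midpoint Ī = (57390 + 53450)/2 = 55420.
η = (ΔQ/Q̄) ÷ (ΔI/Ī) = (-47.4/283.7) ÷ (-3940/55420) = 2.350.
η > 1 ⇒ luxury.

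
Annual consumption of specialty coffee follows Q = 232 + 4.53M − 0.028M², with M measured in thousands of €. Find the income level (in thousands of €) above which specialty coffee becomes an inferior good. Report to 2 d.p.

80.89

dQ/dM = 4.53 − 0.056M.
The good is inferior where dQ/dM < 0. Setting dQ/dM = 0 gives M = 4.53 / 0.056 = 80.89.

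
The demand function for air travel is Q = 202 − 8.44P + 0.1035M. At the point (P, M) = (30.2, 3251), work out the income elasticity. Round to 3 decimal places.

1.186

At P = 30.2, M = 3251: Q = 283.591.
Holding P constant, ∂Q/∂M = 0.1035.
η_M = (∂Q/∂M)·(M/Q) = 0.1035 × (3251/283.591) = 1.186.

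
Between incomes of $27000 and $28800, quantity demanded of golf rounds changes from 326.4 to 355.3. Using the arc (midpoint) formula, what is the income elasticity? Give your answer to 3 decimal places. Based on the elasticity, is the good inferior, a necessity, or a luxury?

1.314 (luxury)

ΔQ = 355.3 − 326.4 = 28.9; midpoint Q̄ = (326.4 + 355.3)/2 = 340.85.
ΔI = 28800 − 27000 = 1800; midpoint Ī = (27000 + 28800)/2 = 27900.
η = (ΔQ/Q̄) ÷ (ΔI/Ī) = (28.9/340.85) ÷ (1800/27900) = 1.314.
η > 1 ⇒ luxury.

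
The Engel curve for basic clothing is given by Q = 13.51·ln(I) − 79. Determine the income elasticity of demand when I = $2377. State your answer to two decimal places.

At I = 2377: Q = 26.021.
dQ/dI = 13.51/I = 0.00568363 at this income.
η = (dQ/dI)·(I/Q) = 0.00568363 × (2377/26.021) = 0.52.

0.52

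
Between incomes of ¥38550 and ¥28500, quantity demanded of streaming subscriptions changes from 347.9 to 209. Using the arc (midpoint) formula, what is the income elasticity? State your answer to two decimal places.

ΔQ = 209 − 347.9 = -138.9; midpoint Q̄ = (347.9 + 209)/2 = 278.45.
ΔI = 28500 − 38550 = -10050; midpoint Ī = (38550 + 28500)/2 = 33525.
η = (ΔQ/Q̄) ÷ (ΔI/Ī) = (-138.9/278.45) ÷ (-10050/33525) = 1.66.

1.66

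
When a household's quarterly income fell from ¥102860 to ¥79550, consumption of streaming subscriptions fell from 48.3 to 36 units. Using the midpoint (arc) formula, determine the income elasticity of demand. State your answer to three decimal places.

ΔQ = 36 − 48.3 = -12.3; midpoint Q̄ = (48.3 + 36)/2 = 42.15.
ΔI = 79550 − 102860 = -23310; midpoint Ī = (102860 + 79550)/2 = 91205.
η = (ΔQ/Q̄) ÷ (ΔI/Ī) = (-12.3/42.15) ÷ (-23310/91205) = 1.142.

1.142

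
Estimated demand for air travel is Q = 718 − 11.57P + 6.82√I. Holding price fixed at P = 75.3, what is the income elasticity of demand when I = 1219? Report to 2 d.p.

At P = 75.3, I = 1219: Q = 84.894.
Holding P constant, ∂Q/∂I = 6.82/(2√I) = 0.0976681.
η_I = (∂Q/∂I)·(I/Q) = 0.0976681 × (1219/84.894) = 1.40.

1.40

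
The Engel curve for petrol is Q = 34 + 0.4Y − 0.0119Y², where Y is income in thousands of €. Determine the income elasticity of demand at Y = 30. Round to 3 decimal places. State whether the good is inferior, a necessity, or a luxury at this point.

At Y = 30: Q = 35.2900.
dQ/dY = 0.4 − 0.0238Y = -0.31400.
η = (dQ/dY)·(Y/Q) = -0.31400 × (30/35.2900) = -0.267.
η < 0 ⇒ inferior good.

-0.267 (inferior good)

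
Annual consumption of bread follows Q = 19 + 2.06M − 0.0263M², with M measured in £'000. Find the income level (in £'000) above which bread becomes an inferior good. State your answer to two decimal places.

39.16

dQ/dM = 2.06 − 0.0526M.
The good is inferior where dQ/dM < 0. Setting dQ/dM = 0 gives M = 2.06 / 0.0526 = 39.16.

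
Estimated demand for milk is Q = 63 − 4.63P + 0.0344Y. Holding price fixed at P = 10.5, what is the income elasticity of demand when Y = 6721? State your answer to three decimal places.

At P = 10.5, Y = 6721: Q = 245.587.
Holding P constant, ∂Q/∂Y = 0.0344.
η_Y = (∂Q/∂Y)·(Y/Q) = 0.0344 × (6721/245.587) = 0.941.

0.941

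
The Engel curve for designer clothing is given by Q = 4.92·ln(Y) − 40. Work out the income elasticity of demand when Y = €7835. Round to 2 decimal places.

At Y = 7835: Q = 4.114.
dQ/dY = 4.92/Y = 0.000627951 at this income.
η = (dQ/dY)·(Y/Q) = 0.000627951 × (7835/4.114) = 1.20.

1.20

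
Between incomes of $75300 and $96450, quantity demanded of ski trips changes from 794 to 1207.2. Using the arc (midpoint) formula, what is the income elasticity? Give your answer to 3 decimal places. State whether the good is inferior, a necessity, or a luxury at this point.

ΔQ = 1207.2 − 794 = 413.2; midpoint Q̄ = (794 + 1207.2)/2 = 1000.6.
ΔI = 96450 − 75300 = 21150; midpoint Ī = (75300 + 96450)/2 = 85875.
η = (ΔQ/Q̄) ÷ (ΔI/Ī) = (413.2/1000.6) ÷ (21150/85875) = 1.677.
η > 1 ⇒ luxury.

1.677 (luxury)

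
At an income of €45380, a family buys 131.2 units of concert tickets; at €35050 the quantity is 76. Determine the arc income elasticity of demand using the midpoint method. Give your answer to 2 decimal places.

ΔQ = 76 − 131.2 = -55.2; midpoint Q̄ = (131.2 + 76)/2 = 103.6.
ΔI = 35050 − 45380 = -10330; midpoint Ī = (45380 + 35050)/2 = 40215.
η = (ΔQ/Q̄) ÷ (ΔI/Ī) = (-55.2/103.6) ÷ (-10330/40215) = 2.07.

2.07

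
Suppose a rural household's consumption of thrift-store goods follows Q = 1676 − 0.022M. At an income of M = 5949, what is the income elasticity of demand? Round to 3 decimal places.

-0.085

At M = 5949: Q = 1545.122.
dQ/dM = −0.022.
η = (dQ/dM)·(M/Q) = -0.022 × (5949/1545.122) = -0.085.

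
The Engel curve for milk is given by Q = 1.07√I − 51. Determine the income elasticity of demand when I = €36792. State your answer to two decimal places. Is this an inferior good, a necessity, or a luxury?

At I = 36792: Q = 154.239.
dQ/dI = 1.07/(2√I) = 0.00278918 at this income.
η = (dQ/dI)·(I/Q) = 0.00278918 × (36792/154.239) = 0.67.
Since 0 < η < 1, the good is a necessity.

0.67 (necessity)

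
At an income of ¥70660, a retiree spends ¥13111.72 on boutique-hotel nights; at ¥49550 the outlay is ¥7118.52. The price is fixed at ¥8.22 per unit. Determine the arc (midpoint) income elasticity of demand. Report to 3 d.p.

1.687

With a constant price, Q₁ = 13111.72/8.22 = 1595.100 and Q₂ = 7118.52/8.22 = 866.000 (equivalently, work directly with expenditure since P cancels).
Midpoint %ΔQ = (7118.52 − 13111.72)/10115.12 = -0.59250; midpoint %ΔI = (49550 − 70660)/60105 = -0.35122.
η = -0.59250 / -0.35122 = 1.687.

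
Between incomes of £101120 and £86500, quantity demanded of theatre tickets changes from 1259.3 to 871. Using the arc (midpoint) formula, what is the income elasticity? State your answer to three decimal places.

2.339

ΔQ = 871 − 1259.3 = -388.3; midpoint Q̄ = (1259.3 + 871)/2 = 1065.15.
ΔI = 86500 − 101120 = -14620; midpoint Ī = (101120 + 86500)/2 = 93810.
η = (ΔQ/Q̄) ÷ (ΔI/Ī) = (-388.3/1065.15) ÷ (-14620/93810) = 2.339.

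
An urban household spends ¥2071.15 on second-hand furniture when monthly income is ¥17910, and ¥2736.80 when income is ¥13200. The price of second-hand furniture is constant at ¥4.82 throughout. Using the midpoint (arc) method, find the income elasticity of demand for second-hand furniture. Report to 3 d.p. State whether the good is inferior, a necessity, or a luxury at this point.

With a constant price, Q₁ = 2071.15/4.82 = 429.699 and Q₂ = 2736.80/4.82 = 567.801 (equivalently, work directly with expenditure since P cancels).
Midpoint %ΔQ = (2736.80 − 2071.15)/2403.98 = 0.27690; midpoint %ΔI = (13200 − 17910)/15555 = -0.30280.
η = 0.27690 / -0.30280 = -0.914.
η < 0 ⇒ inferior good.

-0.914 (inferior good)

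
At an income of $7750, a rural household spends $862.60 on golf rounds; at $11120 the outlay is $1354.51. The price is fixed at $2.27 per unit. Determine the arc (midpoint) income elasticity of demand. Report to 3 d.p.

1.242

With a constant price, Q₁ = 862.60/2.27 = 380.000 and Q₂ = 1354.51/2.27 = 596.700 (equivalently, work directly with expenditure since P cancels).
Midpoint %ΔQ = (1354.51 − 862.60)/1108.56 = 0.44374; midpoint %ΔI = (11120 − 7750)/9435 = 0.35718.
η = 0.44374 / 0.35718 = 1.242.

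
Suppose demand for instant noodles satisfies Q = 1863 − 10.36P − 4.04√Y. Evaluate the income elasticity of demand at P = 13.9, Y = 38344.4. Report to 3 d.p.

At P = 13.9, Y = 38344.4: Q = 927.894.
Holding P constant, ∂Q/∂Y = -4.04/(2√Y) = -0.0103157.
η_Y = (∂Q/∂Y)·(Y/Q) = -0.0103157 × (38344.4/927.894) = -0.426.

-0.426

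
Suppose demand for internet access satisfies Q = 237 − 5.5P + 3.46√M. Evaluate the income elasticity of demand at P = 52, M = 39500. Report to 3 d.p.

At P = 52, M = 39500: Q = 638.661.
Holding P constant, ∂Q/∂M = 3.46/(2√M) = 0.00870457.
η_M = (∂Q/∂M)·(M/Q) = 0.00870457 × (39500/638.661) = 0.538.

0.538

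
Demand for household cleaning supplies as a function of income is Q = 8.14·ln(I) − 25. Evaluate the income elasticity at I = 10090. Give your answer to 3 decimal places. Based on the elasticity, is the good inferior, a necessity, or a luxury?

0.163 (necessity)

At I = 10090: Q = 50.045.
dQ/dI = 8.14/I = 0.000806739 at this income.
η = (dQ/dI)·(I/Q) = 0.000806739 × (10090/50.045) = 0.163.
Since 0 < η < 1, the good is a necessity.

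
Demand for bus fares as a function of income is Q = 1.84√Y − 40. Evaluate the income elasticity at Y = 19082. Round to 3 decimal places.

0.593

At Y = 19082: Q = 214.173.
dQ/dY = 1.84/(2√Y) = 0.00666003 at this income.
η = (dQ/dY)·(Y/Q) = 0.00666003 × (19082/214.173) = 0.593.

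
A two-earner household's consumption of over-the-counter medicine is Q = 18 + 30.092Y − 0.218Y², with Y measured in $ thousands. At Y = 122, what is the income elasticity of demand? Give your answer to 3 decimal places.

-6.340

At Y = 122: Q = 444.5120.
dQ/dY = 30.092 − 0.436Y = -23.10000.
η = (dQ/dY)·(Y/Q) = -23.10000 × (122/444.5120) = -6.340.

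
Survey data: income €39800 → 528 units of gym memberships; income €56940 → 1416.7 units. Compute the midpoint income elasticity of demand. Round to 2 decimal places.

2.58

ΔQ = 1416.7 − 528 = 888.7; midpoint Q̄ = (528 + 1416.7)/2 = 972.35.
ΔI = 56940 − 39800 = 17140; midpoint Ī = (39800 + 56940)/2 = 48370.
η = (ΔQ/Q̄) ÷ (ΔI/Ī) = (888.7/972.35) ÷ (17140/48370) = 2.58.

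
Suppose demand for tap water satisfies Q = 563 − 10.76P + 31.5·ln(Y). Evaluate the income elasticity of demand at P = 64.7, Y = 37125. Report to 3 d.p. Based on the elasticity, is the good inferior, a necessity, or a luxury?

0.159 (necessity)

At P = 64.7, Y = 37125: Q = 198.272.
Holding P constant, ∂Q/∂Y = 31.5/Y = 0.000848485.
η_Y = (∂Q/∂Y)·(Y/Q) = 0.000848485 × (37125/198.272) = 0.159.
Since 0 < η < 1, this is a necessity.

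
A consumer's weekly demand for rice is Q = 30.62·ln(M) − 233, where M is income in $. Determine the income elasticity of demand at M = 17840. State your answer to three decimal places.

0.459

At M = 17840: Q = 66.745.
dQ/dM = 30.62/M = 0.00171637 at this income.
η = (dQ/dM)·(M/Q) = 0.00171637 × (17840/66.745) = 0.459.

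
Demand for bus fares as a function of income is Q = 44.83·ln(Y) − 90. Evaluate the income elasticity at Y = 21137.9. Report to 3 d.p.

0.126

At Y = 21137.9: Q = 356.454.
dQ/dY = 44.83/Y = 0.00212084 at this income.
η = (dQ/dY)·(Y/Q) = 0.00212084 × (21137.9/356.454) = 0.126.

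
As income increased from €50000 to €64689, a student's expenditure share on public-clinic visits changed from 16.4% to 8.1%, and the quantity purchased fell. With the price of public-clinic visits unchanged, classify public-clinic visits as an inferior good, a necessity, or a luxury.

inferior good

Quantity demanded falls as income rises, so η < 0.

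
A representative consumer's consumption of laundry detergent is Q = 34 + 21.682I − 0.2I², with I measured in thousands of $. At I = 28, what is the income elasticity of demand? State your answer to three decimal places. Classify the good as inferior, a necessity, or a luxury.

0.606 (necessity)

At I = 28: Q = 484.2960.
dQ/dI = 21.682 − 0.4I = 10.48200.
η = (dQ/dI)·(I/Q) = 10.48200 × (28/484.2960) = 0.606.
0 < η < 1 ⇒ necessity.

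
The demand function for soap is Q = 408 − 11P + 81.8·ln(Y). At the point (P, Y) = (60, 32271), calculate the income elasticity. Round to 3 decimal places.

0.137

At P = 60, Y = 32271: Q = 597.241.
Holding P constant, ∂Q/∂Y = 81.8/Y = 0.00253478.
η_Y = (∂Q/∂Y)·(Y/Q) = 0.00253478 × (32271/597.241) = 0.137.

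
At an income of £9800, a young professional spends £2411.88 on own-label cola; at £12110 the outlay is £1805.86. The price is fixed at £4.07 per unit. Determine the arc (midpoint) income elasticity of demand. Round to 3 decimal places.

-1.363

With a constant price, Q₁ = 2411.88/4.07 = 592.600 and Q₂ = 1805.86/4.07 = 443.700 (equivalently, work directly with expenditure since P cancels).
Midpoint %ΔQ = (1805.86 − 2411.88)/2108.87 = -0.28737; midpoint %ΔI = (12110 − 9800)/10955 = 0.21086.
η = -0.28737 / 0.21086 = -1.363.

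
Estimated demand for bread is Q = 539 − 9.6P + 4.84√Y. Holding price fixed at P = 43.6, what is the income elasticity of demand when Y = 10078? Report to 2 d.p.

0.40

At P = 43.6, Y = 10078: Q = 606.324.
Holding P constant, ∂Q/∂Y = 4.84/(2√Y) = 0.0241062.
η_Y = (∂Q/∂Y)·(Y/Q) = 0.0241062 × (10078/606.324) = 0.40.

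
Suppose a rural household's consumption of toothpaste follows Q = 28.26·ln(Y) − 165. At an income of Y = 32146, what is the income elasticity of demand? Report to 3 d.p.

At Y = 32146: Q = 128.284.
dQ/dY = 28.26/Y = 0.000879114 at this income.
η = (dQ/dY)·(Y/Q) = 0.000879114 × (32146/128.284) = 0.220.

0.220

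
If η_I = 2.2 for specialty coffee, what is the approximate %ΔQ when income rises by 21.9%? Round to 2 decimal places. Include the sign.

48.18%

%ΔQ ≈ η × %ΔI = 2.2 × 21.9% = 48.18%.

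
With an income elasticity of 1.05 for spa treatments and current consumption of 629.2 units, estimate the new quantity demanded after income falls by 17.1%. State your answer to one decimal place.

%ΔQ ≈ η × %ΔI = 1.05 × (-17.1%) = -17.955%.
New Q ≈ 629.2 × (1 − 0.17955) = 516.2.

516.2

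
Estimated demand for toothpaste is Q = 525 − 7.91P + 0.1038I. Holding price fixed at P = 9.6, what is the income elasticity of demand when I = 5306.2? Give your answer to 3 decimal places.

0.551

At P = 9.6, I = 5306.2: Q = 999.848.
Holding P constant, ∂Q/∂I = 0.1038.
η_I = (∂Q/∂I)·(I/Q) = 0.1038 × (5306.2/999.848) = 0.551.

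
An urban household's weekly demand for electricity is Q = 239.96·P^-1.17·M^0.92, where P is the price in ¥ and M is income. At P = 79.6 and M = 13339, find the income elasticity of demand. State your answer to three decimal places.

0.920

For a multiplicative demand Q = A·P^α·M^β, the income elasticity is β everywhere.
Here β = 0.92, so η = 0.920.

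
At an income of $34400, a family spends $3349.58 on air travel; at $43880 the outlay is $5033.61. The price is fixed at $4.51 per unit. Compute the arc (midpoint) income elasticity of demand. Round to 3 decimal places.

1.659

With a constant price, Q₁ = 3349.58/4.51 = 742.701 and Q₂ = 5033.61/4.51 = 1116.100 (equivalently, work directly with expenditure since P cancels).
Midpoint %ΔQ = (5033.61 − 3349.58)/4191.59 = 0.40176; midpoint %ΔI = (43880 − 34400)/39140 = 0.24221.
η = 0.40176 / 0.24221 = 1.659.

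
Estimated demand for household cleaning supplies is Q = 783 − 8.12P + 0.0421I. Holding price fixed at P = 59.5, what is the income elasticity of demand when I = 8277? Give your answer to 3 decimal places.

At P = 59.5, I = 8277: Q = 648.322.
Holding P constant, ∂Q/∂I = 0.0421.
η_I = (∂Q/∂I)·(I/Q) = 0.0421 × (8277/648.322) = 0.537.

0.537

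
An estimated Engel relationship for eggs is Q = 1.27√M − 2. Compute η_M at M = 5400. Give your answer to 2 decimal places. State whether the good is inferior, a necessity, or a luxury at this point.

0.51 (necessity)

At M = 5400: Q = 91.326.
dQ/dM = 1.27/(2√M) = 0.00864126 at this income.
η = (dQ/dM)·(M/Q) = 0.00864126 × (5400/91.326) = 0.51.
Since 0 < η < 1, the good is a necessity.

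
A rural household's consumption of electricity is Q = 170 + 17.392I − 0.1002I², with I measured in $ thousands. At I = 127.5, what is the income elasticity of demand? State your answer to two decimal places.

At I = 127.5: Q = 758.6038.
dQ/dI = 17.392 − 0.2004I = -8.15900.
η = (dQ/dI)·(I/Q) = -8.15900 × (127.5/758.6038) = -1.37.

-1.37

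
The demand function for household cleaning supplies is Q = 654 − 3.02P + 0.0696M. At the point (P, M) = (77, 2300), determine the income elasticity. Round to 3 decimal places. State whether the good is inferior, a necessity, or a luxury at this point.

0.275 (necessity)

At P = 77, M = 2300: Q = 581.540.
Holding P constant, ∂Q/∂M = 0.0696.
η_M = (∂Q/∂M)·(M/Q) = 0.0696 × (2300/581.540) = 0.275.
Since 0 < η < 1, this is a necessity.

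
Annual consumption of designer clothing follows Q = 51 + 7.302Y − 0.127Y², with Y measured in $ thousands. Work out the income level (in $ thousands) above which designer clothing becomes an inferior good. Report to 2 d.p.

28.75

dQ/dY = 7.302 − 0.254Y.
The good is inferior where dQ/dY < 0. Setting dQ/dY = 0 gives Y = 7.302 / 0.254 = 28.75.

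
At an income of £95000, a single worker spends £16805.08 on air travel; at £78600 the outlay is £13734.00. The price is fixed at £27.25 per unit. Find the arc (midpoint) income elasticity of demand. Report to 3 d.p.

With a constant price, Q₁ = 16805.08/27.25 = 616.700 and Q₂ = 13734.00/27.25 = 504.000 (equivalently, work directly with expenditure since P cancels).
Midpoint %ΔQ = (13734.00 − 16805.08)/15269.54 = -0.20112; midpoint %ΔI = (78600 − 95000)/86800 = -0.18894.
η = -0.20112 / -0.18894 = 1.064.

1.064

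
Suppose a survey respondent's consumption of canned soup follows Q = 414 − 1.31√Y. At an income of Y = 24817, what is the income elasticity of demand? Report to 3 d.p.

-0.497

At Y = 24817: Q = 207.630.
dQ/dY = -1.31/(2√Y) = -0.00415783 at this income.
η = (dQ/dY)·(Y/Q) = -0.00415783 × (24817/207.630) = -0.497.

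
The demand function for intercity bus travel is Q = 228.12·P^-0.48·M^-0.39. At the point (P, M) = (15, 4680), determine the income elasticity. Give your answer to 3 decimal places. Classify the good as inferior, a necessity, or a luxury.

For a multiplicative demand Q = A·P^α·M^β, the income elasticity is β everywhere.
Here β = -0.39, so η = -0.390.
Since η < 0, this is an inferior good.

-0.390 (inferior good)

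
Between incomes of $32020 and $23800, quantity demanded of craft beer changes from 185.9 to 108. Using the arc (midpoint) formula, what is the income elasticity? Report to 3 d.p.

ΔQ = 108 − 185.9 = -77.9; midpoint Q̄ = (185.9 + 108)/2 = 146.95.
ΔI = 23800 − 32020 = -8220; midpoint Ī = (32020 + 23800)/2 = 27910.
η = (ΔQ/Q̄) ÷ (ΔI/Ī) = (-77.9/146.95) ÷ (-8220/27910) = 1.800.

1.800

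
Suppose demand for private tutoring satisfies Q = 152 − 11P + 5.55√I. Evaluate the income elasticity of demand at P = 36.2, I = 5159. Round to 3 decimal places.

At P = 36.2, I = 5159: Q = 152.435.
Holding P constant, ∂Q/∂I = 5.55/(2√I) = 0.0386349.
η_I = (∂Q/∂I)·(I/Q) = 0.0386349 × (5159/152.435) = 1.308.

1.308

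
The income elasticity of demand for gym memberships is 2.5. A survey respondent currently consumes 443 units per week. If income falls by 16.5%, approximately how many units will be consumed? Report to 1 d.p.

%ΔQ ≈ η × %ΔI = 2.5 × (-16.5%) = -41.25%.
New Q ≈ 443 × (1 − 0.4125) = 260.3.

260.3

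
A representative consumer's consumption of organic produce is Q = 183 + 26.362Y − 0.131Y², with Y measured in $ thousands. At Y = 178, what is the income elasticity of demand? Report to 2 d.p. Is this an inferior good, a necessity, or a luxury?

-4.98 (inferior good)

At Y = 178: Q = 724.8320.
dQ/dY = 26.362 − 0.262Y = -20.27400.
η = (dQ/dY)·(Y/Q) = -20.27400 × (178/724.8320) = -4.98.
η < 0 ⇒ inferior good.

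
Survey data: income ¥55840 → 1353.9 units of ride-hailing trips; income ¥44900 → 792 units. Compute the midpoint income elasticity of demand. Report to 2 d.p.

ΔQ = 792 − 1353.9 = -561.9; midpoint Q̄ = (1353.9 + 792)/2 = 1072.95.
ΔI = 44900 − 55840 = -10940; midpoint Ī = (55840 + 44900)/2 = 50370.
η = (ΔQ/Q̄) ÷ (ΔI/Ī) = (-561.9/1072.95) ÷ (-10940/50370) = 2.41.

2.41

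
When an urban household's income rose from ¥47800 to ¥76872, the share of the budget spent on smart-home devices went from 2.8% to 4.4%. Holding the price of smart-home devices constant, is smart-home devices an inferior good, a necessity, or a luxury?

luxury

The budget share rises as income rises, so η > 1.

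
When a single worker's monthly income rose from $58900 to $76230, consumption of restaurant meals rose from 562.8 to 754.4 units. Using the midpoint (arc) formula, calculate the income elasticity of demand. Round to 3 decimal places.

1.134

ΔQ = 754.4 − 562.8 = 191.6; midpoint Q̄ = (562.8 + 754.4)/2 = 658.6.
ΔI = 76230 − 58900 = 17330; midpoint Ī = (58900 + 76230)/2 = 67565.
η = (ΔQ/Q̄) ÷ (ΔI/Ī) = (191.6/658.6) ÷ (17330/67565) = 1.134.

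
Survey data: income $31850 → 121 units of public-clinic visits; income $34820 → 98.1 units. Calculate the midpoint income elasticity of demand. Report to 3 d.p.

-2.346

ΔQ = 98.1 − 121 = -22.9; midpoint Q̄ = (121 + 98.1)/2 = 109.55.
ΔI = 34820 − 31850 = 2970; midpoint Ī = (31850 + 34820)/2 = 33335.
η = (ΔQ/Q̄) ÷ (ΔI/Ī) = (-22.9/109.55) ÷ (2970/33335) = -2.346.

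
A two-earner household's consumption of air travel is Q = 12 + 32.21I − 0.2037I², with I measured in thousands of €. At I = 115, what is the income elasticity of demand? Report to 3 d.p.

-1.647

At I = 115: Q = 1022.2175.
dQ/dI = 32.21 − 0.4074I = -14.64100.
η = (dQ/dI)·(I/Q) = -14.64100 × (115/1022.2175) = -1.647.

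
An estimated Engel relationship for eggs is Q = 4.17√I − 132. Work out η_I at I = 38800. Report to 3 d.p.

At I = 38800: Q = 689.395.
dQ/dI = 4.17/(2√I) = 0.010585 at this income.
η = (dQ/dI)·(I/Q) = 0.010585 × (38800/689.395) = 0.596.

0.596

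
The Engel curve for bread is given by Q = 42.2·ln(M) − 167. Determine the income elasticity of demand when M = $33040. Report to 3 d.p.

0.155

At M = 33040: Q = 272.111.
dQ/dM = 42.2/M = 0.00127724 at this income.
η = (dQ/dM)·(M/Q) = 0.00127724 × (33040/272.111) = 0.155.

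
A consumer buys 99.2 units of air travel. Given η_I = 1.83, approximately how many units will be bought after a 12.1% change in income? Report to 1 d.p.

121.2

%ΔQ ≈ η × %ΔI = 1.83 × 12.1% = 22.143%.
New Q ≈ 99.2 × (1 + 0.22143) = 121.2.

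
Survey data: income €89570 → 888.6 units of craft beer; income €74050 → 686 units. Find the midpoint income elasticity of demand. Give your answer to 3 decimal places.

ΔQ = 686 − 888.6 = -202.6; midpoint Q̄ = (888.6 + 686)/2 = 787.3.
ΔI = 74050 − 89570 = -15520; midpoint Ī = (89570 + 74050)/2 = 81810.
η = (ΔQ/Q̄) ÷ (ΔI/Ī) = (-202.6/787.3) ÷ (-15520/81810) = 1.356.

1.356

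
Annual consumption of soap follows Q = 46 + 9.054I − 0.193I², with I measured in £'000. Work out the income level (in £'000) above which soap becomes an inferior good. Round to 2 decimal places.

23.46

dQ/dI = 9.054 − 0.386I.
The good is inferior where dQ/dI < 0. Setting dQ/dI = 0 gives I = 9.054 / 0.386 = 23.46.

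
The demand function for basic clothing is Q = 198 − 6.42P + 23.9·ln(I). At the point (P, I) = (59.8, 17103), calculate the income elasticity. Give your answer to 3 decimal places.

0.508

At P = 59.8, I = 17103: Q = 47.038.
Holding P constant, ∂Q/∂I = 23.9/I = 0.00139742.
η_I = (∂Q/∂I)·(I/Q) = 0.00139742 × (17103/47.038) = 0.508.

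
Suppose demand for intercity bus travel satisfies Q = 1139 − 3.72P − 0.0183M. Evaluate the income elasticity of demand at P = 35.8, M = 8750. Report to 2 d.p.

At P = 35.8, M = 8750: Q = 845.699.
Holding P constant, ∂Q/∂M = −0.0183.
η_M = (∂Q/∂M)·(M/Q) = -0.0183 × (8750/845.699) = -0.19.

-0.19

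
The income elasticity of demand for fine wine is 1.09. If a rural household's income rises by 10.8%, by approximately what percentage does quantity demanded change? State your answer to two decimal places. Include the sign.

11.77%

%ΔQ ≈ η × %ΔI = 1.09 × 10.8% = 11.77%.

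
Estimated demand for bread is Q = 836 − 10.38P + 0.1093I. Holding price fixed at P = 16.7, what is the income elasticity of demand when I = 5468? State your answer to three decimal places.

At P = 16.7, I = 5468: Q = 1260.306.
Holding P constant, ∂Q/∂I = 0.1093.
η_I = (∂Q/∂I)·(I/Q) = 0.1093 × (5468/1260.306) = 0.474.

0.474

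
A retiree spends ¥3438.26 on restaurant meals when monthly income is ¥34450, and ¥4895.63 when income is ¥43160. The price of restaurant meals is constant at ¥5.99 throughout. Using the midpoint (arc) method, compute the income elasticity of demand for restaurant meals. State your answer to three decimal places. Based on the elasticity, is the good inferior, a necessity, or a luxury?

1.558 (luxury)

With a constant price, Q₁ = 3438.26/5.99 = 574.000 and Q₂ = 4895.63/5.99 = 817.301 (equivalently, work directly with expenditure since P cancels).
Midpoint %ΔQ = (4895.63 − 3438.26)/4166.95 = 0.34975; midpoint %ΔI = (43160 − 34450)/38805 = 0.22446.
η = 0.34975 / 0.22446 = 1.558.
η > 1 ⇒ luxury.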